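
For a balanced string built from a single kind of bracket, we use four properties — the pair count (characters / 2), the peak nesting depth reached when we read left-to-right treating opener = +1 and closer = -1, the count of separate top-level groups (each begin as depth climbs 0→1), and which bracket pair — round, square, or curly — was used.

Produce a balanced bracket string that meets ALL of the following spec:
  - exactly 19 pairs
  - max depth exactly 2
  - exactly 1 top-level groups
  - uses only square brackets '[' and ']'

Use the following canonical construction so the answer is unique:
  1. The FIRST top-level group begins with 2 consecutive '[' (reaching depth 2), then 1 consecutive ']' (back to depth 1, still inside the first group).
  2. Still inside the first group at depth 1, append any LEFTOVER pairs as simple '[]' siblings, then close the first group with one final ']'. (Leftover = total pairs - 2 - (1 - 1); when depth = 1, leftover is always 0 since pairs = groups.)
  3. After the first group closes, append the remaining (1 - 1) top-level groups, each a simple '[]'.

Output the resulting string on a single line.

Spec: pairs=19 depth=2 groups=1
Leftover pairs = 19 - 2 - (1-1) = 17
First group: deep chain of depth 2 + 17 sibling pairs
Remaining 0 groups: simple '[]' each

Answer: [[][][][][][][][][][][][][][][][][][]]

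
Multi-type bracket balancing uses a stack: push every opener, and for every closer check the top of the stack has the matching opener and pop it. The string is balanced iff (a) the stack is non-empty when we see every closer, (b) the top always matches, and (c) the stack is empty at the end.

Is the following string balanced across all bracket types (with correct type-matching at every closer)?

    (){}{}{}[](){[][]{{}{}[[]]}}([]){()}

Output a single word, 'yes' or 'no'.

pos 0: push '('; stack = (
pos 1: ')' matches '('; pop; stack = (empty)
pos 2: push '{'; stack = {
pos 3: '}' matches '{'; pop; stack = (empty)
pos 4: push '{'; stack = {
pos 5: '}' matches '{'; pop; stack = (empty)
pos 6: push '{'; stack = {
pos 7: '}' matches '{'; pop; stack = (empty)
pos 8: push '['; stack = [
pos 9: ']' matches '['; pop; stack = (empty)
pos 10: push '('; stack = (
pos 11: ')' matches '('; pop; stack = (empty)
pos 12: push '{'; stack = {
pos 13: push '['; stack = {[
pos 14: ']' matches '['; pop; stack = {
pos 15: push '['; stack = {[
pos 16: ']' matches '['; pop; stack = {
pos 17: push '{'; stack = {{
pos 18: push '{'; stack = {{{
pos 19: '}' matches '{'; pop; stack = {{
pos 20: push '{'; stack = {{{
pos 21: '}' matches '{'; pop; stack = {{
pos 22: push '['; stack = {{[
pos 23: push '['; stack = {{[[
pos 24: ']' matches '['; pop; stack = {{[
pos 25: ']' matches '['; pop; stack = {{
pos 26: '}' matches '{'; pop; stack = {
pos 27: '}' matches '{'; pop; stack = (empty)
pos 28: push '('; stack = (
pos 29: push '['; stack = ([
pos 30: ']' matches '['; pop; stack = (
pos 31: ')' matches '('; pop; stack = (empty)
pos 32: push '{'; stack = {
pos 33: push '('; stack = {(
pos 34: ')' matches '('; pop; stack = {
pos 35: '}' matches '{'; pop; stack = (empty)
end: stack empty → VALID
Verdict: properly nested → yes

Answer: yes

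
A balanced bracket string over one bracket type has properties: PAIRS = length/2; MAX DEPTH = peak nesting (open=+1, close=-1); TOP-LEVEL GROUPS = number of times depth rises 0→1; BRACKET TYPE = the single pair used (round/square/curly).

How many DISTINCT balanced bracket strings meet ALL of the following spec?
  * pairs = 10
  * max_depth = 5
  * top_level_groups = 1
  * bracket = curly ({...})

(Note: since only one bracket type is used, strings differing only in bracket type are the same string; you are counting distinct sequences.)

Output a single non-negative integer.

Answer: 1684

Derivation:
Spec: pairs=10 depth=5 groups=1
Count(depth <= 5) = 3281
Count(depth <= 4) = 1597
Count(depth == 5) = 3281 - 1597 = 1684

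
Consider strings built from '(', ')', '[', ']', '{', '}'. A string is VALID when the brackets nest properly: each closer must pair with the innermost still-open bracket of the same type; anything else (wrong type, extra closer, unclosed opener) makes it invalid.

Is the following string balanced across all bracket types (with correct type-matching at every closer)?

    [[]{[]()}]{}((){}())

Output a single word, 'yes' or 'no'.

Answer: yes

Derivation:
pos 0: push '['; stack = [
pos 1: push '['; stack = [[
pos 2: ']' matches '['; pop; stack = [
pos 3: push '{'; stack = [{
pos 4: push '['; stack = [{[
pos 5: ']' matches '['; pop; stack = [{
pos 6: push '('; stack = [{(
pos 7: ')' matches '('; pop; stack = [{
pos 8: '}' matches '{'; pop; stack = [
pos 9: ']' matches '['; pop; stack = (empty)
pos 10: push '{'; stack = {
pos 11: '}' matches '{'; pop; stack = (empty)
pos 12: push '('; stack = (
pos 13: push '('; stack = ((
pos 14: ')' matches '('; pop; stack = (
pos 15: push '{'; stack = ({
pos 16: '}' matches '{'; pop; stack = (
pos 17: push '('; stack = ((
pos 18: ')' matches '('; pop; stack = (
pos 19: ')' matches '('; pop; stack = (empty)
end: stack empty → VALID
Verdict: properly nested → yes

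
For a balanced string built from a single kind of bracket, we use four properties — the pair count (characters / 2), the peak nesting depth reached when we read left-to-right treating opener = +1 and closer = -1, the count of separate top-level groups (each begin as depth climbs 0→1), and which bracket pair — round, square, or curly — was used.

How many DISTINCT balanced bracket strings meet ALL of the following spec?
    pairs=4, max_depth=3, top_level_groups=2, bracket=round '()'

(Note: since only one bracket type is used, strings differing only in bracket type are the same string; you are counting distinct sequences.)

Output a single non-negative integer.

Answer: 2

Derivation:
Spec: pairs=4 depth=3 groups=2
Count(depth <= 3) = 5
Count(depth <= 2) = 3
Count(depth == 3) = 5 - 3 = 2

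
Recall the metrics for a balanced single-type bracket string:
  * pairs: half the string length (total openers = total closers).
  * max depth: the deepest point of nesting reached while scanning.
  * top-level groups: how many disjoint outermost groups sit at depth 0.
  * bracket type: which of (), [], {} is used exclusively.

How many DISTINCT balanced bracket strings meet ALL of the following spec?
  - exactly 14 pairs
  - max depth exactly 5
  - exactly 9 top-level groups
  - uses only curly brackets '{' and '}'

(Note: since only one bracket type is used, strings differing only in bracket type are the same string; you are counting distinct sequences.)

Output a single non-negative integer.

Spec: pairs=14 depth=5 groups=9
Count(depth <= 5) = 5499
Count(depth <= 4) = 5364
Count(depth == 5) = 5499 - 5364 = 135

Answer: 135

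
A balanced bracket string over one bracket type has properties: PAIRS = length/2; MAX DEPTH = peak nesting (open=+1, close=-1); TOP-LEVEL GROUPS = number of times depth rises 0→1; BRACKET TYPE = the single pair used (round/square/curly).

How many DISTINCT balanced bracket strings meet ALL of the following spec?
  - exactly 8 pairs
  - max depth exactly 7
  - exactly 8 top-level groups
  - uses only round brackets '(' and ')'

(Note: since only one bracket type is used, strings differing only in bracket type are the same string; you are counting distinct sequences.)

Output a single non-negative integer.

Answer: 0

Derivation:
Spec: pairs=8 depth=7 groups=8
Count(depth <= 7) = 1
Count(depth <= 6) = 1
Count(depth == 7) = 1 - 1 = 0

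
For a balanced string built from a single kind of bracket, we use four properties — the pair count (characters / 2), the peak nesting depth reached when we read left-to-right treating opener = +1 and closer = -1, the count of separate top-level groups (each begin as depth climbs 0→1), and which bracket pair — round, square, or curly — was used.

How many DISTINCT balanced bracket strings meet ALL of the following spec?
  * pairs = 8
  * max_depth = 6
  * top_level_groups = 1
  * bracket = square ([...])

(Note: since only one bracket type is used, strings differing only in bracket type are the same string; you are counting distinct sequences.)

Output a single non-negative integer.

Answer: 52

Derivation:
Spec: pairs=8 depth=6 groups=1
Count(depth <= 6) = 417
Count(depth <= 5) = 365
Count(depth == 6) = 417 - 365 = 52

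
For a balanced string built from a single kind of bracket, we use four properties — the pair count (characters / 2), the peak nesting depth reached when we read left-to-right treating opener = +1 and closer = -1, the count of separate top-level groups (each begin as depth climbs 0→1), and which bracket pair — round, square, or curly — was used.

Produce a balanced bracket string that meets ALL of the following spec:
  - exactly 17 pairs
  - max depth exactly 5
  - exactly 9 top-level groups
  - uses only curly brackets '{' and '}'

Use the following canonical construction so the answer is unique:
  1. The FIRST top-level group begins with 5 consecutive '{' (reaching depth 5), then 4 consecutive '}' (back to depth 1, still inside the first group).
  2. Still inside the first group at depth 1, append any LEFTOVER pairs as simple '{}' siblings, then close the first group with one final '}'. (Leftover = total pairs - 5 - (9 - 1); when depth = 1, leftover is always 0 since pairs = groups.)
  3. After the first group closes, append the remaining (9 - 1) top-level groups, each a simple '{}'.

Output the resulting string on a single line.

Spec: pairs=17 depth=5 groups=9
Leftover pairs = 17 - 5 - (9-1) = 4
First group: deep chain of depth 5 + 4 sibling pairs
Remaining 8 groups: simple '{}' each

Answer: {{{{{}}}}{}{}{}{}}{}{}{}{}{}{}{}{}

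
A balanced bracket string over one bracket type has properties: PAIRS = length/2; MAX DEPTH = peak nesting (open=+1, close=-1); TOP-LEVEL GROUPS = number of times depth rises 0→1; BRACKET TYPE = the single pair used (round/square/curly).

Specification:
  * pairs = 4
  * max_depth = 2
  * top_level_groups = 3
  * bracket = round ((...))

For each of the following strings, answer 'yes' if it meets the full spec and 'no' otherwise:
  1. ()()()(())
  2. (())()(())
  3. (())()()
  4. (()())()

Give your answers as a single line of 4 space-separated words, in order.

String 1 '()()()(())': depth seq [1 0 1 0 1 0 1 2 1 0]
  -> pairs=5 depth=2 groups=4 -> no
String 2 '(())()(())': depth seq [1 2 1 0 1 0 1 2 1 0]
  -> pairs=5 depth=2 groups=3 -> no
String 3 '(())()()': depth seq [1 2 1 0 1 0 1 0]
  -> pairs=4 depth=2 groups=3 -> yes
String 4 '(()())()': depth seq [1 2 1 2 1 0 1 0]
  -> pairs=4 depth=2 groups=2 -> no

Answer: no no yes no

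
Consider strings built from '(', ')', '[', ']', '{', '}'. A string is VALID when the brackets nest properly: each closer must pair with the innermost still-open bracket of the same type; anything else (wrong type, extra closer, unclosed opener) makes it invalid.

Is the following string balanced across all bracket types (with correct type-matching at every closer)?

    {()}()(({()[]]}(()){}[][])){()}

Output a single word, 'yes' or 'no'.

pos 0: push '{'; stack = {
pos 1: push '('; stack = {(
pos 2: ')' matches '('; pop; stack = {
pos 3: '}' matches '{'; pop; stack = (empty)
pos 4: push '('; stack = (
pos 5: ')' matches '('; pop; stack = (empty)
pos 6: push '('; stack = (
pos 7: push '('; stack = ((
pos 8: push '{'; stack = (({
pos 9: push '('; stack = (({(
pos 10: ')' matches '('; pop; stack = (({
pos 11: push '['; stack = (({[
pos 12: ']' matches '['; pop; stack = (({
pos 13: saw closer ']' but top of stack is '{' (expected '}') → INVALID
Verdict: type mismatch at position 13: ']' closes '{' → no

Answer: no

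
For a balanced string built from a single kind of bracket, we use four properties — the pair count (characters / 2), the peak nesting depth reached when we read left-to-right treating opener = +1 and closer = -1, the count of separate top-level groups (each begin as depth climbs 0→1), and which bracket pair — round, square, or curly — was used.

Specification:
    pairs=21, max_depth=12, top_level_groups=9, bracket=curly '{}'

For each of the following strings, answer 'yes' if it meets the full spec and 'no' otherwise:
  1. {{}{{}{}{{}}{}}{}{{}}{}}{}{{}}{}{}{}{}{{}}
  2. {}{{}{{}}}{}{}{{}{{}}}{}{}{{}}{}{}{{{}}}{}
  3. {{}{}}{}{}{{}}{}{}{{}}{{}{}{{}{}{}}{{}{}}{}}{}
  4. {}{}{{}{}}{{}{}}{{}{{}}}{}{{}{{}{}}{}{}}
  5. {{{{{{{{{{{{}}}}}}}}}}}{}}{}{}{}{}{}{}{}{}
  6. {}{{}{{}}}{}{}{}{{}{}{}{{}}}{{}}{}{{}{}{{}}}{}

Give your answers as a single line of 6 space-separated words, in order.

Answer: no no no no yes no

Derivation:
String 1 '{{}{{}{}{{}}{}}{}{{}}{}}{}{{}}{}{}{}{}{{}}': depth seq [1 2 1 2 3 2 3 2 3 4 3 2 3 2 1 2 1 2 3 2 1 2 1 0 1 0 1 2 1 0 1 0 1 0 1 0 1 0 1 2 1 0]
  -> pairs=21 depth=4 groups=8 -> no
String 2 '{}{{}{{}}}{}{}{{}{{}}}{}{}{{}}{}{}{{{}}}{}': depth seq [1 0 1 2 1 2 3 2 1 0 1 0 1 0 1 2 1 2 3 2 1 0 1 0 1 0 1 2 1 0 1 0 1 0 1 2 3 2 1 0 1 0]
  -> pairs=21 depth=3 groups=12 -> no
String 3 '{{}{}}{}{}{{}}{}{}{{}}{{}{}{{}{}{}}{{}{}}{}}{}': depth seq [1 2 1 2 1 0 1 0 1 0 1 2 1 0 1 0 1 0 1 2 1 0 1 2 1 2 1 2 3 2 3 2 3 2 1 2 3 2 3 2 1 2 1 0 1 0]
  -> pairs=23 depth=3 groups=9 -> no
String 4 '{}{}{{}{}}{{}{}}{{}{{}}}{}{{}{{}{}}{}{}}': depth seq [1 0 1 0 1 2 1 2 1 0 1 2 1 2 1 0 1 2 1 2 3 2 1 0 1 0 1 2 1 2 3 2 3 2 1 2 1 2 1 0]
  -> pairs=20 depth=3 groups=7 -> no
String 5 '{{{{{{{{{{{{}}}}}}}}}}}{}}{}{}{}{}{}{}{}{}': depth seq [1 2 3 4 5 6 7 8 9 10 11 12 11 10 9 8 7 6 5 4 3 2 1 2 1 0 1 0 1 0 1 0 1 0 1 0 1 0 1 0 1 0]
  -> pairs=21 depth=12 groups=9 -> yes
String 6 '{}{{}{{}}}{}{}{}{{}{}{}{{}}}{{}}{}{{}{}{{}}}{}': depth seq [1 0 1 2 1 2 3 2 1 0 1 0 1 0 1 0 1 2 1 2 1 2 1 2 3 2 1 0 1 2 1 0 1 0 1 2 1 2 1 2 3 2 1 0 1 0]
  -> pairs=23 depth=3 groups=10 -> no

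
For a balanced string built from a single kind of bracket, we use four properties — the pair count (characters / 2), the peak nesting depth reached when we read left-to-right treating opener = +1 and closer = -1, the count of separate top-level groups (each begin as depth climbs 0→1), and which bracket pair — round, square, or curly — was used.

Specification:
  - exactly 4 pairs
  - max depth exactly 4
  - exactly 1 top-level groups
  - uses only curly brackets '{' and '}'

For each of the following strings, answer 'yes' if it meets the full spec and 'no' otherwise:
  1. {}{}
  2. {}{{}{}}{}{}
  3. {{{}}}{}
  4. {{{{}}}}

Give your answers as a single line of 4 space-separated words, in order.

Answer: no no no yes

Derivation:
String 1 '{}{}': depth seq [1 0 1 0]
  -> pairs=2 depth=1 groups=2 -> no
String 2 '{}{{}{}}{}{}': depth seq [1 0 1 2 1 2 1 0 1 0 1 0]
  -> pairs=6 depth=2 groups=4 -> no
String 3 '{{{}}}{}': depth seq [1 2 3 2 1 0 1 0]
  -> pairs=4 depth=3 groups=2 -> no
String 4 '{{{{}}}}': depth seq [1 2 3 4 3 2 1 0]
  -> pairs=4 depth=4 groups=1 -> yes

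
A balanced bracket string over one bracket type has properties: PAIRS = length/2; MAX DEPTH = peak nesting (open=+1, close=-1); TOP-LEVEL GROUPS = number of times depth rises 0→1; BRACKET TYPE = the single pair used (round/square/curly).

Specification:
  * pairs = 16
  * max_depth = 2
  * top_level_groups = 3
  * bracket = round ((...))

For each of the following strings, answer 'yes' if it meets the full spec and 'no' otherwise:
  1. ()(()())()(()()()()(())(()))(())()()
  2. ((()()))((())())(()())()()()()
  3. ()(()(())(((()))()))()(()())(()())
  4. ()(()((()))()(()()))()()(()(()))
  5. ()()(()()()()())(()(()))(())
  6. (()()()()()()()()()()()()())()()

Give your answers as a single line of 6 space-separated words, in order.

String 1 '()(()())()(()()()()(())(()))(())()()': depth seq [1 0 1 2 1 2 1 0 1 0 1 2 1 2 1 2 1 2 1 2 3 2 1 2 3 2 1 0 1 2 1 0 1 0 1 0]
  -> pairs=18 depth=3 groups=7 -> no
String 2 '((()()))((())())(()())()()()()': depth seq [1 2 3 2 3 2 1 0 1 2 3 2 1 2 1 0 1 2 1 2 1 0 1 0 1 0 1 0 1 0]
  -> pairs=15 depth=3 groups=7 -> no
String 3 '()(()(())(((()))()))()(()())(()())': depth seq [1 0 1 2 1 2 3 2 1 2 3 4 5 4 3 2 3 2 1 0 1 0 1 2 1 2 1 0 1 2 1 2 1 0]
  -> pairs=17 depth=5 groups=5 -> no
String 4 '()(()((()))()(()()))()()(()(()))': depth seq [1 0 1 2 1 2 3 4 3 2 1 2 1 2 3 2 3 2 1 0 1 0 1 0 1 2 1 2 3 2 1 0]
  -> pairs=16 depth=4 groups=5 -> no
String 5 '()()(()()()()())(()(()))(())': depth seq [1 0 1 0 1 2 1 2 1 2 1 2 1 2 1 0 1 2 1 2 3 2 1 0 1 2 1 0]
  -> pairs=14 depth=3 groups=5 -> no
String 6 '(()()()()()()()()()()()()())()()': depth seq [1 2 1 2 1 2 1 2 1 2 1 2 1 2 1 2 1 2 1 2 1 2 1 2 1 2 1 0 1 0 1 0]
  -> pairs=16 depth=2 groups=3 -> yes

Answer: no no no no no yes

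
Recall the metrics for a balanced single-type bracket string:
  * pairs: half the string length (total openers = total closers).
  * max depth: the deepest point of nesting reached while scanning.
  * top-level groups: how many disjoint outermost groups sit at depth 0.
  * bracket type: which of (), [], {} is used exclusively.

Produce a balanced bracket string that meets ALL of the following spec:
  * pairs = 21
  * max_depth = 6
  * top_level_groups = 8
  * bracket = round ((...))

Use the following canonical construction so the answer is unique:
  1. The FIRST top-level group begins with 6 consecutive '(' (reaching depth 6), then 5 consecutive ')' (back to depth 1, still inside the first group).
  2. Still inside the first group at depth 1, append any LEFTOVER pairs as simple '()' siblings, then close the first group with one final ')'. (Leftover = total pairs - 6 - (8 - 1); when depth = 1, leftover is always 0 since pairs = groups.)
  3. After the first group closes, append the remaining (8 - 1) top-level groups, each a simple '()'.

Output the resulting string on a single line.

Spec: pairs=21 depth=6 groups=8
Leftover pairs = 21 - 6 - (8-1) = 8
First group: deep chain of depth 6 + 8 sibling pairs
Remaining 7 groups: simple '()' each

Answer: (((((()))))()()()()()()()())()()()()()()()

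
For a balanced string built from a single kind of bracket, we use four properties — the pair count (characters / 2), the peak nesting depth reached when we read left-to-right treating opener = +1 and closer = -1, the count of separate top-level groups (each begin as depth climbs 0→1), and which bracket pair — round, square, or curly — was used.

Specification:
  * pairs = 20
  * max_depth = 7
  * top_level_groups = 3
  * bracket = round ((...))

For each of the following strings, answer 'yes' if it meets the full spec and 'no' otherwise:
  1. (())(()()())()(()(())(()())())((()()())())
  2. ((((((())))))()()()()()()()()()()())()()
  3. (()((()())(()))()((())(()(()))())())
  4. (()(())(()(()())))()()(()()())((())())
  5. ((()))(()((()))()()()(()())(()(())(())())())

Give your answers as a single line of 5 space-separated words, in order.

String 1 '(())(()()())()(()(())(()())())((()()())())': depth seq [1 2 1 0 1 2 1 2 1 2 1 0 1 0 1 2 1 2 3 2 1 2 3 2 3 2 1 2 1 0 1 2 3 2 3 2 3 2 1 2 1 0]
  -> pairs=21 depth=3 groups=5 -> no
String 2 '((((((())))))()()()()()()()()()()())()()': depth seq [1 2 3 4 5 6 7 6 5 4 3 2 1 2 1 2 1 2 1 2 1 2 1 2 1 2 1 2 1 2 1 2 1 2 1 0 1 0 1 0]
  -> pairs=20 depth=7 groups=3 -> yes
String 3 '(()((()())(()))()((())(()(()))())())': depth seq [1 2 1 2 3 4 3 4 3 2 3 4 3 2 1 2 1 2 3 4 3 2 3 4 3 4 5 4 3 2 3 2 1 2 1 0]
  -> pairs=18 depth=5 groups=1 -> no
String 4 '(()(())(()(()())))()()(()()())((())())': depth seq [1 2 1 2 3 2 1 2 3 2 3 4 3 4 3 2 1 0 1 0 1 0 1 2 1 2 1 2 1 0 1 2 3 2 1 2 1 0]
  -> pairs=19 depth=4 groups=5 -> no
String 5 '((()))(()((()))()()()(()())(()(())(())())())': depth seq [1 2 3 2 1 0 1 2 1 2 3 4 3 2 1 2 1 2 1 2 1 2 3 2 3 2 1 2 3 2 3 4 3 2 3 4 3 2 3 2 1 2 1 0]
  -> pairs=22 depth=4 groups=2 -> no

Answer: no yes no no no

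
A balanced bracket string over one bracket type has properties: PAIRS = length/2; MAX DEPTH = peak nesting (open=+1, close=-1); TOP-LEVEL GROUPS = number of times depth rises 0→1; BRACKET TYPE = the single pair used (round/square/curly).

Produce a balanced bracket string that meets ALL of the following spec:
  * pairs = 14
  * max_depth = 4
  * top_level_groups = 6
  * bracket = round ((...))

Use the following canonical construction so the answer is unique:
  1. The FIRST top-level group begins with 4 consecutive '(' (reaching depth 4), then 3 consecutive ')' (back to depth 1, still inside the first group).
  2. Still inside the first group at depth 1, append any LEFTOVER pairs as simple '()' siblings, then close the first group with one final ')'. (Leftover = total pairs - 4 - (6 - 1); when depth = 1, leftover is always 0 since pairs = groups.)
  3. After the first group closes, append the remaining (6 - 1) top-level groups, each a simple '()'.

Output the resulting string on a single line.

Spec: pairs=14 depth=4 groups=6
Leftover pairs = 14 - 4 - (6-1) = 5
First group: deep chain of depth 4 + 5 sibling pairs
Remaining 5 groups: simple '()' each

Answer: (((()))()()()()())()()()()()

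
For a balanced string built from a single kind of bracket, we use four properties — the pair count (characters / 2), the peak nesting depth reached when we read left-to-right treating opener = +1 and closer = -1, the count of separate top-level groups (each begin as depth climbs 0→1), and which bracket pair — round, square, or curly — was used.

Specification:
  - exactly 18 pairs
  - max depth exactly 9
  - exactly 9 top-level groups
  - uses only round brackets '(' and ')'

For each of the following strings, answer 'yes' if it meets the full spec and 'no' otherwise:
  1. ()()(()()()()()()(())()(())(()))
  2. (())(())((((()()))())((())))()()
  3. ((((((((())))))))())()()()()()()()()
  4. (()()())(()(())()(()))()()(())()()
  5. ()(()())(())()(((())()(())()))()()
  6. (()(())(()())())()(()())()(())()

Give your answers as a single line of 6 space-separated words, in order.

Answer: no no yes no no no

Derivation:
String 1 '()()(()()()()()()(())()(())(()))': depth seq [1 0 1 0 1 2 1 2 1 2 1 2 1 2 1 2 1 2 3 2 1 2 1 2 3 2 1 2 3 2 1 0]
  -> pairs=16 depth=3 groups=3 -> no
String 2 '(())(())((((()()))())((())))()()': depth seq [1 2 1 0 1 2 1 0 1 2 3 4 5 4 5 4 3 2 3 2 1 2 3 4 3 2 1 0 1 0 1 0]
  -> pairs=16 depth=5 groups=5 -> no
String 3 '((((((((())))))))())()()()()()()()()': depth seq [1 2 3 4 5 6 7 8 9 8 7 6 5 4 3 2 1 2 1 0 1 0 1 0 1 0 1 0 1 0 1 0 1 0 1 0]
  -> pairs=18 depth=9 groups=9 -> yes
String 4 '(()()())(()(())()(()))()()(())()()': depth seq [1 2 1 2 1 2 1 0 1 2 1 2 3 2 1 2 1 2 3 2 1 0 1 0 1 0 1 2 1 0 1 0 1 0]
  -> pairs=17 depth=3 groups=7 -> no
String 5 '()(()())(())()(((())()(())()))()()': depth seq [1 0 1 2 1 2 1 0 1 2 1 0 1 0 1 2 3 4 3 2 3 2 3 4 3 2 3 2 1 0 1 0 1 0]
  -> pairs=17 depth=4 groups=7 -> no
String 6 '(()(())(()())())()(()())()(())()': depth seq [1 2 1 2 3 2 1 2 3 2 3 2 1 2 1 0 1 0 1 2 1 2 1 0 1 0 1 2 1 0 1 0]
  -> pairs=16 depth=3 groups=6 -> no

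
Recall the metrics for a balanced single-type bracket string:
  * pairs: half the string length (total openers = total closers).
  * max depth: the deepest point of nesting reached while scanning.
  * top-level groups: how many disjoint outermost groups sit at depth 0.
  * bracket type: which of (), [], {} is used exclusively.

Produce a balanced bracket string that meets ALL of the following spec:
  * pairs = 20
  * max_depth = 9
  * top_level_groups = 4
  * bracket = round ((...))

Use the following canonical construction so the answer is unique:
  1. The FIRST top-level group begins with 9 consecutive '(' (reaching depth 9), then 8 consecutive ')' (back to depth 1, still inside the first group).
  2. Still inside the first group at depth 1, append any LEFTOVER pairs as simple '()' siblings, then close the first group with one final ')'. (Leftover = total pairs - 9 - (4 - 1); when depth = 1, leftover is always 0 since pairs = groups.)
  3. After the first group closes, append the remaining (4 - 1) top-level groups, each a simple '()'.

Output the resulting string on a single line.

Spec: pairs=20 depth=9 groups=4
Leftover pairs = 20 - 9 - (4-1) = 8
First group: deep chain of depth 9 + 8 sibling pairs
Remaining 3 groups: simple '()' each

Answer: ((((((((())))))))()()()()()()()())()()()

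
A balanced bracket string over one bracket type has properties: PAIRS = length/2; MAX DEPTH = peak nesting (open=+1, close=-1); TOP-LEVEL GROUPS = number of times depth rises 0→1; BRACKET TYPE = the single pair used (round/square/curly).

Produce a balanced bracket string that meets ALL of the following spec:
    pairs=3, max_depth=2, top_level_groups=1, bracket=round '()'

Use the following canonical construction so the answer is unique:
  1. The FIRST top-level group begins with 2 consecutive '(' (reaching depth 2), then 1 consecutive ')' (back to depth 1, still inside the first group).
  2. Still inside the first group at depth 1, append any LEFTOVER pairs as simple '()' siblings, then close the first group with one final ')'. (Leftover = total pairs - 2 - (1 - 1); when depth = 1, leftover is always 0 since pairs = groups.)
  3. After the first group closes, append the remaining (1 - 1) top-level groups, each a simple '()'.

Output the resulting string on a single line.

Spec: pairs=3 depth=2 groups=1
Leftover pairs = 3 - 2 - (1-1) = 1
First group: deep chain of depth 2 + 1 sibling pairs
Remaining 0 groups: simple '()' each

Answer: (()())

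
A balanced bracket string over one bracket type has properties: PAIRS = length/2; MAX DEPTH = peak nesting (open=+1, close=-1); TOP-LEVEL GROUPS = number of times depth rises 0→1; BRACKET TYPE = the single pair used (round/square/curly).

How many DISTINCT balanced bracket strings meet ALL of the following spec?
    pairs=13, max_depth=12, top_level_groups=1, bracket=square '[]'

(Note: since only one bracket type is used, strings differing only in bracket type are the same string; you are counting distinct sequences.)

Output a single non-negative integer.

Answer: 21

Derivation:
Spec: pairs=13 depth=12 groups=1
Count(depth <= 12) = 208011
Count(depth <= 11) = 207990
Count(depth == 12) = 208011 - 207990 = 21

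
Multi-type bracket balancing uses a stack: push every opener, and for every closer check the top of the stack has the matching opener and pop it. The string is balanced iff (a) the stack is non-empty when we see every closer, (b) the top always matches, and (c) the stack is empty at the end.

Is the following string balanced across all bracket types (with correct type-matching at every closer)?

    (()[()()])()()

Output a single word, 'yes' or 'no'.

pos 0: push '('; stack = (
pos 1: push '('; stack = ((
pos 2: ')' matches '('; pop; stack = (
pos 3: push '['; stack = ([
pos 4: push '('; stack = ([(
pos 5: ')' matches '('; pop; stack = ([
pos 6: push '('; stack = ([(
pos 7: ')' matches '('; pop; stack = ([
pos 8: ']' matches '['; pop; stack = (
pos 9: ')' matches '('; pop; stack = (empty)
pos 10: push '('; stack = (
pos 11: ')' matches '('; pop; stack = (empty)
pos 12: push '('; stack = (
pos 13: ')' matches '('; pop; stack = (empty)
end: stack empty → VALID
Verdict: properly nested → yes

Answer: yes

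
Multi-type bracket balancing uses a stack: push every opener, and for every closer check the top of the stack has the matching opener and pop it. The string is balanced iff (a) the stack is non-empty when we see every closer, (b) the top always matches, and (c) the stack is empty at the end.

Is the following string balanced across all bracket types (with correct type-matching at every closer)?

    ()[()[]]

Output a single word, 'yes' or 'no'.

pos 0: push '('; stack = (
pos 1: ')' matches '('; pop; stack = (empty)
pos 2: push '['; stack = [
pos 3: push '('; stack = [(
pos 4: ')' matches '('; pop; stack = [
pos 5: push '['; stack = [[
pos 6: ']' matches '['; pop; stack = [
pos 7: ']' matches '['; pop; stack = (empty)
end: stack empty → VALID
Verdict: properly nested → yes

Answer: yes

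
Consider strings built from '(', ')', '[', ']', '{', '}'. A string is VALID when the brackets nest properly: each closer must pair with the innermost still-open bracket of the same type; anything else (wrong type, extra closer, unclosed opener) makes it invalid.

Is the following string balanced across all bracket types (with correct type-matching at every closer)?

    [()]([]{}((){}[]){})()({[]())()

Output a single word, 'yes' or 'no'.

pos 0: push '['; stack = [
pos 1: push '('; stack = [(
pos 2: ')' matches '('; pop; stack = [
pos 3: ']' matches '['; pop; stack = (empty)
pos 4: push '('; stack = (
pos 5: push '['; stack = ([
pos 6: ']' matches '['; pop; stack = (
pos 7: push '{'; stack = ({
pos 8: '}' matches '{'; pop; stack = (
pos 9: push '('; stack = ((
pos 10: push '('; stack = (((
pos 11: ')' matches '('; pop; stack = ((
pos 12: push '{'; stack = (({
pos 13: '}' matches '{'; pop; stack = ((
pos 14: push '['; stack = (([
pos 15: ']' matches '['; pop; stack = ((
pos 16: ')' matches '('; pop; stack = (
pos 17: push '{'; stack = ({
pos 18: '}' matches '{'; pop; stack = (
pos 19: ')' matches '('; pop; stack = (empty)
pos 20: push '('; stack = (
pos 21: ')' matches '('; pop; stack = (empty)
pos 22: push '('; stack = (
pos 23: push '{'; stack = ({
pos 24: push '['; stack = ({[
pos 25: ']' matches '['; pop; stack = ({
pos 26: push '('; stack = ({(
pos 27: ')' matches '('; pop; stack = ({
pos 28: saw closer ')' but top of stack is '{' (expected '}') → INVALID
Verdict: type mismatch at position 28: ')' closes '{' → no

Answer: no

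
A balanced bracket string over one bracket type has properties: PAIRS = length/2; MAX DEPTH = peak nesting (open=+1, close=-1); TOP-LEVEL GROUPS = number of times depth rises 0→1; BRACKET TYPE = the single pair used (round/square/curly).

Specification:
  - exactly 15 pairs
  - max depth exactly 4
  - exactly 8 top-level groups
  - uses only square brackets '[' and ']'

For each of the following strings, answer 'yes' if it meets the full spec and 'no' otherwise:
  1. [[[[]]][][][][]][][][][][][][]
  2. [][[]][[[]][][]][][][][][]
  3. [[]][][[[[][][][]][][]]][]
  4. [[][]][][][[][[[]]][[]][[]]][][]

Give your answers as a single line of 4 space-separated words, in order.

Answer: yes no no no

Derivation:
String 1 '[[[[]]][][][][]][][][][][][][]': depth seq [1 2 3 4 3 2 1 2 1 2 1 2 1 2 1 0 1 0 1 0 1 0 1 0 1 0 1 0 1 0]
  -> pairs=15 depth=4 groups=8 -> yes
String 2 '[][[]][[[]][][]][][][][][]': depth seq [1 0 1 2 1 0 1 2 3 2 1 2 1 2 1 0 1 0 1 0 1 0 1 0 1 0]
  -> pairs=13 depth=3 groups=8 -> no
String 3 '[[]][][[[[][][][]][][]]][]': depth seq [1 2 1 0 1 0 1 2 3 4 3 4 3 4 3 4 3 2 3 2 3 2 1 0 1 0]
  -> pairs=13 depth=4 groups=4 -> no
String 4 '[[][]][][][[][[[]]][[]][[]]][][]': depth seq [1 2 1 2 1 0 1 0 1 0 1 2 1 2 3 4 3 2 1 2 3 2 1 2 3 2 1 0 1 0 1 0]
  -> pairs=16 depth=4 groups=6 -> no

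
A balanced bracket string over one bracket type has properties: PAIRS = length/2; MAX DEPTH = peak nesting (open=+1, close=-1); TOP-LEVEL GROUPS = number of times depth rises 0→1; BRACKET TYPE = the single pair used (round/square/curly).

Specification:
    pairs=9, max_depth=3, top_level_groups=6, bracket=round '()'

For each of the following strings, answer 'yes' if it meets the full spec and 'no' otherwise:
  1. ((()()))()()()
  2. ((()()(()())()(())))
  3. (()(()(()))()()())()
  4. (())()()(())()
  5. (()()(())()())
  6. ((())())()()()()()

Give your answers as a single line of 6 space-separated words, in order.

Answer: no no no no no yes

Derivation:
String 1 '((()()))()()()': depth seq [1 2 3 2 3 2 1 0 1 0 1 0 1 0]
  -> pairs=7 depth=3 groups=4 -> no
String 2 '((()()(()())()(())))': depth seq [1 2 3 2 3 2 3 4 3 4 3 2 3 2 3 4 3 2 1 0]
  -> pairs=10 depth=4 groups=1 -> no
String 3 '(()(()(()))()()())()': depth seq [1 2 1 2 3 2 3 4 3 2 1 2 1 2 1 2 1 0 1 0]
  -> pairs=10 depth=4 groups=2 -> no
String 4 '(())()()(())()': depth seq [1 2 1 0 1 0 1 0 1 2 1 0 1 0]
  -> pairs=7 depth=2 groups=5 -> no
String 5 '(()()(())()())': depth seq [1 2 1 2 1 2 3 2 1 2 1 2 1 0]
  -> pairs=7 depth=3 groups=1 -> no
String 6 '((())())()()()()()': depth seq [1 2 3 2 1 2 1 0 1 0 1 0 1 0 1 0 1 0]
  -> pairs=9 depth=3 groups=6 -> yes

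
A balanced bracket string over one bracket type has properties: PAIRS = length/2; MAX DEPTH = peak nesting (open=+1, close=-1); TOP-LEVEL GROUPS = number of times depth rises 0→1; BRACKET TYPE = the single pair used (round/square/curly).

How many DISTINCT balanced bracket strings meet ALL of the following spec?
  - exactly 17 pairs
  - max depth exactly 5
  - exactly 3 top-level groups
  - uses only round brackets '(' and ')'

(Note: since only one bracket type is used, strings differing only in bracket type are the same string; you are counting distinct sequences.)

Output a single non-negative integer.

Answer: 7521654

Derivation:
Spec: pairs=17 depth=5 groups=3
Count(depth <= 5) = 11791365
Count(depth <= 4) = 4269711
Count(depth == 5) = 11791365 - 4269711 = 7521654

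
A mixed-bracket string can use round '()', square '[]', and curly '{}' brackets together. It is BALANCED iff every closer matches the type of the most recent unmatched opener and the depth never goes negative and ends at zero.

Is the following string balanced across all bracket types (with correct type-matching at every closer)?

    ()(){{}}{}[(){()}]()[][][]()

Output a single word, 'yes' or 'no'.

pos 0: push '('; stack = (
pos 1: ')' matches '('; pop; stack = (empty)
pos 2: push '('; stack = (
pos 3: ')' matches '('; pop; stack = (empty)
pos 4: push '{'; stack = {
pos 5: push '{'; stack = {{
pos 6: '}' matches '{'; pop; stack = {
pos 7: '}' matches '{'; pop; stack = (empty)
pos 8: push '{'; stack = {
pos 9: '}' matches '{'; pop; stack = (empty)
pos 10: push '['; stack = [
pos 11: push '('; stack = [(
pos 12: ')' matches '('; pop; stack = [
pos 13: push '{'; stack = [{
pos 14: push '('; stack = [{(
pos 15: ')' matches '('; pop; stack = [{
pos 16: '}' matches '{'; pop; stack = [
pos 17: ']' matches '['; pop; stack = (empty)
pos 18: push '('; stack = (
pos 19: ')' matches '('; pop; stack = (empty)
pos 20: push '['; stack = [
pos 21: ']' matches '['; pop; stack = (empty)
pos 22: push '['; stack = [
pos 23: ']' matches '['; pop; stack = (empty)
pos 24: push '['; stack = [
pos 25: ']' matches '['; pop; stack = (empty)
pos 26: push '('; stack = (
pos 27: ')' matches '('; pop; stack = (empty)
end: stack empty → VALID
Verdict: properly nested → yes

Answer: yes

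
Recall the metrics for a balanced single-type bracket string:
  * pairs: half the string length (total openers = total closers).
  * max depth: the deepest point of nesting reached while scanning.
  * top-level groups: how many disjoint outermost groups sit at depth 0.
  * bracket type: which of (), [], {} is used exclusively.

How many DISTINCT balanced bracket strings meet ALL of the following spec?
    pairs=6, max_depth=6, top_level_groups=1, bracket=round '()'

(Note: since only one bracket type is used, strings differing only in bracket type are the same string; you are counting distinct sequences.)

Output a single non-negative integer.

Spec: pairs=6 depth=6 groups=1
Count(depth <= 6) = 42
Count(depth <= 5) = 41
Count(depth == 6) = 42 - 41 = 1

Answer: 1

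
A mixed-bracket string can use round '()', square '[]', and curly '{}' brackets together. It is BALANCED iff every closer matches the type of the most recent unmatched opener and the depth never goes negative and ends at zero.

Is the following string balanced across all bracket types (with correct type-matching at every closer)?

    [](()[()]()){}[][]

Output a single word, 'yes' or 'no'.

Answer: yes

Derivation:
pos 0: push '['; stack = [
pos 1: ']' matches '['; pop; stack = (empty)
pos 2: push '('; stack = (
pos 3: push '('; stack = ((
pos 4: ')' matches '('; pop; stack = (
pos 5: push '['; stack = ([
pos 6: push '('; stack = ([(
pos 7: ')' matches '('; pop; stack = ([
pos 8: ']' matches '['; pop; stack = (
pos 9: push '('; stack = ((
pos 10: ')' matches '('; pop; stack = (
pos 11: ')' matches '('; pop; stack = (empty)
pos 12: push '{'; stack = {
pos 13: '}' matches '{'; pop; stack = (empty)
pos 14: push '['; stack = [
pos 15: ']' matches '['; pop; stack = (empty)
pos 16: push '['; stack = [
pos 17: ']' matches '['; pop; stack = (empty)
end: stack empty → VALID
Verdict: properly nested → yes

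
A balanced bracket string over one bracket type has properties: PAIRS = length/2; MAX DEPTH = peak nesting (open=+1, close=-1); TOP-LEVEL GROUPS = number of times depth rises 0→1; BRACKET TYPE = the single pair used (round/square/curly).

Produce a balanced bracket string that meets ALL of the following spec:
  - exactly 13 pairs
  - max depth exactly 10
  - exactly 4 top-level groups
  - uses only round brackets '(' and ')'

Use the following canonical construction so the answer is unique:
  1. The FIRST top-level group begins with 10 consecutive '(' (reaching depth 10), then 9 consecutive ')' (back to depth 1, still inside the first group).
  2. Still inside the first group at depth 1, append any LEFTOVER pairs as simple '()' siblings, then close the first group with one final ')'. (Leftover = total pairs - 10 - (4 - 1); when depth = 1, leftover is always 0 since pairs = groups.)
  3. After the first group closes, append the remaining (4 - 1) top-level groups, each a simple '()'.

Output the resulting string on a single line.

Spec: pairs=13 depth=10 groups=4
Leftover pairs = 13 - 10 - (4-1) = 0
First group: deep chain of depth 10 + 0 sibling pairs
Remaining 3 groups: simple '()' each

Answer: (((((((((())))))))))()()()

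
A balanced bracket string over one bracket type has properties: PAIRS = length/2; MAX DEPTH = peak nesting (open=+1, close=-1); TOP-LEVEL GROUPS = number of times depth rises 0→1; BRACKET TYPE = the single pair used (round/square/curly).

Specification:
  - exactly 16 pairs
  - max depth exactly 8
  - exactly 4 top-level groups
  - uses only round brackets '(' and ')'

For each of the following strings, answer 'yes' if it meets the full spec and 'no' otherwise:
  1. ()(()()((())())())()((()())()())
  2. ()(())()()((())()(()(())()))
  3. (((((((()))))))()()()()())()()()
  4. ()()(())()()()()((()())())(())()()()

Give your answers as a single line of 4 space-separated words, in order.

Answer: no no yes no

Derivation:
String 1 '()(()()((())())())()((()())()())': depth seq [1 0 1 2 1 2 1 2 3 4 3 2 3 2 1 2 1 0 1 0 1 2 3 2 3 2 1 2 1 2 1 0]
  -> pairs=16 depth=4 groups=4 -> no
String 2 '()(())()()((())()(()(())()))': depth seq [1 0 1 2 1 0 1 0 1 0 1 2 3 2 1 2 1 2 3 2 3 4 3 2 3 2 1 0]
  -> pairs=14 depth=4 groups=5 -> no
String 3 '(((((((()))))))()()()()())()()()': depth seq [1 2 3 4 5 6 7 8 7 6 5 4 3 2 1 2 1 2 1 2 1 2 1 2 1 0 1 0 1 0 1 0]
  -> pairs=16 depth=8 groups=4 -> yes
String 4 '()()(())()()()()((()())())(())()()()': depth seq [1 0 1 0 1 2 1 0 1 0 1 0 1 0 1 0 1 2 3 2 3 2 1 2 1 0 1 2 1 0 1 0 1 0 1 0]
  -> pairs=18 depth=3 groups=12 -> no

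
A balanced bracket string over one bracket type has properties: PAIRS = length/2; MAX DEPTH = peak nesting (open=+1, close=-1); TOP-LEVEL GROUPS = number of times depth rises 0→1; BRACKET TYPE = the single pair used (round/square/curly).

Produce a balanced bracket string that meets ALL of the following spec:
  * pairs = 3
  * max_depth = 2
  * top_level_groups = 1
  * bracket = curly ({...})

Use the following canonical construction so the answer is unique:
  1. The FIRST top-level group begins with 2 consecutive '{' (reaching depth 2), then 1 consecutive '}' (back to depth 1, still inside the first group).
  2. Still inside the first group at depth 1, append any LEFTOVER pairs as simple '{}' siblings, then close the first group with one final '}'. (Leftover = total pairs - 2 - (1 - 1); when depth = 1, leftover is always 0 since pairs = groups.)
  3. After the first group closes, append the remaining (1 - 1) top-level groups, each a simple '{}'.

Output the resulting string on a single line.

Answer: {{}{}}

Derivation:
Spec: pairs=3 depth=2 groups=1
Leftover pairs = 3 - 2 - (1-1) = 1
First group: deep chain of depth 2 + 1 sibling pairs
Remaining 0 groups: simple '{}' each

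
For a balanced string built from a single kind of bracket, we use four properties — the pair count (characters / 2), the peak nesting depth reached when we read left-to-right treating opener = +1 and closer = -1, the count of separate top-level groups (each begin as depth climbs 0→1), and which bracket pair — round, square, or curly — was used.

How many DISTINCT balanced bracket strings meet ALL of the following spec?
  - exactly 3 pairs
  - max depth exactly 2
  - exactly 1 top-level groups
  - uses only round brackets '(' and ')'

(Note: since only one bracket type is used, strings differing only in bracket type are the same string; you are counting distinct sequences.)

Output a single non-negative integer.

Spec: pairs=3 depth=2 groups=1
Count(depth <= 2) = 1
Count(depth <= 1) = 0
Count(depth == 2) = 1 - 0 = 1

Answer: 1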